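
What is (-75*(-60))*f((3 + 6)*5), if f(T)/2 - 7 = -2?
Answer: 45000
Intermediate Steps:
f(T) = 10 (f(T) = 14 + 2*(-2) = 14 - 4 = 10)
(-75*(-60))*f((3 + 6)*5) = -75*(-60)*10 = 4500*10 = 45000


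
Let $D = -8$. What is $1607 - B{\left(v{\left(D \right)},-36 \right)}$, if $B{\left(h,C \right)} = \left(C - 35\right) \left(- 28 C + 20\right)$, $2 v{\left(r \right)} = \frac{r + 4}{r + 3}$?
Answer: $74595$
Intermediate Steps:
$v{\left(r \right)} = \frac{4 + r}{2 \left(3 + r\right)}$ ($v{\left(r \right)} = \frac{\left(r + 4\right) \frac{1}{r + 3}}{2} = \frac{\left(4 + r\right) \frac{1}{3 + r}}{2} = \frac{\frac{1}{3 + r} \left(4 + r\right)}{2} = \frac{4 + r}{2 \left(3 + r\right)}$)
$B{\left(h,C \right)} = \left(-35 + C\right) \left(20 - 28 C\right)$
$1607 - B{\left(v{\left(D \right)},-36 \right)} = 1607 - \left(-700 - 28 \left(-36\right)^{2} + 1000 \left(-36\right)\right) = 1607 - \left(-700 - 36288 - 36000\right) = 1607 - -72988 = 1607 + 72988 = 74595$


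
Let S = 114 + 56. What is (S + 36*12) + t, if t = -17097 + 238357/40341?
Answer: -5589802/339 ≈ -16489.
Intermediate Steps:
S = 170
t = -5793880/339 (t = -17097 + 238357*(1/40341) = -17097 + 2003/339 = -5793880/339 ≈ -17091.)
(S + 36*12) + t = (170 + 36*12) - 5793880/339 = (170 + 432) - 5793880/339 = 602 - 5793880/339 = -5589802/339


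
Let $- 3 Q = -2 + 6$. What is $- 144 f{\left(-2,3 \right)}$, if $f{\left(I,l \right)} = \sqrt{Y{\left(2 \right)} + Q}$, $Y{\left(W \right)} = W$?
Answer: $- 48 \sqrt{6} \approx -117.58$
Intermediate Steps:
$Q = - \frac{4}{3}$ ($Q = - \frac{-2 + 6}{3} = \left(- \frac{1}{3}\right) 4 = - \frac{4}{3} \approx -1.3333$)
$f{\left(I,l \right)} = \frac{\sqrt{6}}{3}$ ($f{\left(I,l \right)} = \sqrt{2 - \frac{4}{3}} = \sqrt{\frac{2}{3}} = \frac{\sqrt{6}}{3}$)
$- 144 f{\left(-2,3 \right)} = - 144 \frac{\sqrt{6}}{3} = - 48 \sqrt{6}$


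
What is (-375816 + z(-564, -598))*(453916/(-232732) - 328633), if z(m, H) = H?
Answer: 7197399792037652/58183 ≈ 1.2370e+11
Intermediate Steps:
(-375816 + z(-564, -598))*(453916/(-232732) - 328633) = (-375816 - 598)*(453916/(-232732) - 328633) = -376414*(453916*(-1/232732) - 328633) = -376414*(-113479/58183 - 328633) = -376414*(-19120967318/58183) = 7197399792037652/58183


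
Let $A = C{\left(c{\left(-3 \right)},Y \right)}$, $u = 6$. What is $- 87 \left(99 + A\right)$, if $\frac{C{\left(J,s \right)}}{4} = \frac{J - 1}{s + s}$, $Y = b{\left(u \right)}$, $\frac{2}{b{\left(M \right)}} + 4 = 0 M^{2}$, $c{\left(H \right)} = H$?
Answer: $-10005$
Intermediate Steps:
$b{\left(M \right)} = - \frac{1}{2}$ ($b{\left(M \right)} = \frac{2}{-4 + 0 M^{2}} = \frac{2}{-4 + 0} = \frac{2}{-4} = 2 \left(- \frac{1}{4}\right) = - \frac{1}{2}$)
$Y = - \frac{1}{2} \approx -0.5$
$C{\left(J,s \right)} = \frac{2 \left(-1 + J\right)}{s}$ ($C{\left(J,s \right)} = 4 \frac{J - 1}{s + s} = 4 \frac{-1 + J}{2 s} = \frac{2 \left(-1 + J\right)}{s}$)
$A = 16$ ($A = \frac{2 \left(-1 - 3\right)}{- \frac{1}{2}} = 2 \left(-2\right) \left(-4\right) = 16$)
$- 87 \left(99 + A\right) = - 87 \left(99 + 16\right) = \left(-87\right) 115 = -10005$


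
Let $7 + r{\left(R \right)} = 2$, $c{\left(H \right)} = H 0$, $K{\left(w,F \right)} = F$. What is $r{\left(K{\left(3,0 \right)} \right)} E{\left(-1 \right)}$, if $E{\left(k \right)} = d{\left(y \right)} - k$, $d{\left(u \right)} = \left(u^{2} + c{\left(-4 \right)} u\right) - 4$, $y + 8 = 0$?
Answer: $-305$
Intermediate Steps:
$c{\left(H \right)} = 0$
$r{\left(R \right)} = -5$ ($r{\left(R \right)} = -7 + 2 = -5$)
$y = -8$ ($y = -8 + 0 = -8$)
$d{\left(u \right)} = -4 + u^{2}$ ($d{\left(u \right)} = \left(u^{2} + 0 u\right) - 4 = \left(u^{2} + 0\right) - 4 = u^{2} - 4 = -4 + u^{2}$)
$E{\left(k \right)} = 60 - k$ ($E{\left(k \right)} = \left(-4 + \left(-8\right)^{2}\right) - k = \left(-4 + 64\right) - k = 60 - k$)
$r{\left(K{\left(3,0 \right)} \right)} E{\left(-1 \right)} = - 5 \left(60 - -1\right) = - 5 \left(60 + 1\right) = \left(-5\right) 61 = -305$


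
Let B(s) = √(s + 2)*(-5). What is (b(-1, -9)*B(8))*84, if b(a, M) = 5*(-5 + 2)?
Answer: 6300*√10 ≈ 19922.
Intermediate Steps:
b(a, M) = -15 (b(a, M) = 5*(-3) = -15)
B(s) = -5*√(2 + s) (B(s) = √(2 + s)*(-5) = -5*√(2 + s))
(b(-1, -9)*B(8))*84 = -(-75)*√(2 + 8)*84 = -(-75)*√10*84 = (75*√10)*84 = 6300*√10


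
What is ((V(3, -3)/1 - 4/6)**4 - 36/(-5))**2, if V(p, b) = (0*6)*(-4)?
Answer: 8976016/164025 ≈ 54.723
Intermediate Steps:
V(p, b) = 0 (V(p, b) = 0*(-4) = 0)
((V(3, -3)/1 - 4/6)**4 - 36/(-5))**2 = ((0/1 - 4/6)**4 - 36/(-5))**2 = ((0*1 - 4*1/6)**4 - 36*(-1)/5)**2 = ((0 - 2/3)**4 - 18*(-2/5))**2 = ((-2/3)**4 + 36/5)**2 = (16/81 + 36/5)**2 = (2996/405)**2 = 8976016/164025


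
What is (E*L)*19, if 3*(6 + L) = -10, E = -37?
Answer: 19684/3 ≈ 6561.3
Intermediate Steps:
L = -28/3 (L = -6 + (⅓)*(-10) = -6 - 10/3 = -28/3 ≈ -9.3333)
(E*L)*19 = -37*(-28/3)*19 = (1036/3)*19 = 19684/3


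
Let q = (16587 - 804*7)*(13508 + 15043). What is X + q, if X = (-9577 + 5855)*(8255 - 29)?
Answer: 282273237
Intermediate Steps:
X = -30617172 (X = -3722*8226 = -30617172)
q = 312890409 (q = (16587 - 5628)*28551 = 10959*28551 = 312890409)
X + q = -30617172 + 312890409 = 282273237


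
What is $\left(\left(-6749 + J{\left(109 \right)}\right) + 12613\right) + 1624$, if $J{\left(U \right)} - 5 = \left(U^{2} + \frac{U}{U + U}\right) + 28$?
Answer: $\frac{38805}{2} \approx 19403.0$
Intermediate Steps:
$J{\left(U \right)} = \frac{67}{2} + U^{2}$ ($J{\left(U \right)} = 5 + \left(\left(U^{2} + \frac{U}{U + U}\right) + 28\right) = 5 + \left(\left(U^{2} + \frac{U}{2 U}\right) + 28\right) = 5 + \left(\left(U^{2} + \frac{1}{2 U} U\right) + 28\right) = 5 + \left(\left(U^{2} + \frac{1}{2}\right) + 28\right) = 5 + \left(\left(\frac{1}{2} + U^{2}\right) + 28\right) = 5 + \left(\frac{57}{2} + U^{2}\right) = \frac{67}{2} + U^{2}$)
$\left(\left(-6749 + J{\left(109 \right)}\right) + 12613\right) + 1624 = \left(\left(-6749 + \left(\frac{67}{2} + 109^{2}\right)\right) + 12613\right) + 1624 = \left(\left(-6749 + \left(\frac{67}{2} + 11881\right)\right) + 12613\right) + 1624 = \left(\left(-6749 + \frac{23829}{2}\right) + 12613\right) + 1624 = \left(\frac{10331}{2} + 12613\right) + 1624 = \frac{35557}{2} + 1624 = \frac{38805}{2}$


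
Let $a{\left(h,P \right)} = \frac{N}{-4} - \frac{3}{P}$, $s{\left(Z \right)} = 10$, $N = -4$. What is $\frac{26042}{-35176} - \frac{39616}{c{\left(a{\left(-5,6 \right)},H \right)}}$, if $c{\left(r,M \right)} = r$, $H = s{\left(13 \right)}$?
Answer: $- \frac{1393545437}{17588} \approx -79233.0$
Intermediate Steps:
$a{\left(h,P \right)} = 1 - \frac{3}{P}$ ($a{\left(h,P \right)} = - \frac{4}{-4} - \frac{3}{P} = \left(-4\right) \left(- \frac{1}{4}\right) - \frac{3}{P} = 1 - \frac{3}{P}$)
$H = 10$
$\frac{26042}{-35176} - \frac{39616}{c{\left(a{\left(-5,6 \right)},H \right)}} = \frac{26042}{-35176} - \frac{39616}{\frac{1}{6} \left(-3 + 6\right)} = 26042 \left(- \frac{1}{35176}\right) - \frac{39616}{\frac{1}{6} \cdot 3} = - \frac{13021}{17588} - 39616 \frac{1}{\frac{1}{2}} = - \frac{13021}{17588} - 79232 = - \frac{1393545437}{17588}$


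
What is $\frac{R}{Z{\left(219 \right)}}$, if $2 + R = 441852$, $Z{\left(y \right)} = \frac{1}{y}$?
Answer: $96765150$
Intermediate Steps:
$R = 441850$ ($R = -2 + 441852 = 441850$)
$\frac{R}{Z{\left(219 \right)}} = \frac{441850}{\frac{1}{219}} = 441850 \frac{1}{\frac{1}{219}} = 441850 \cdot 219 = 96765150$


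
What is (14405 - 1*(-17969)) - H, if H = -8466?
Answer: 40840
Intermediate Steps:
(14405 - 1*(-17969)) - H = (14405 - 1*(-17969)) - 1*(-8466) = (14405 + 17969) + 8466 = 32374 + 8466 = 40840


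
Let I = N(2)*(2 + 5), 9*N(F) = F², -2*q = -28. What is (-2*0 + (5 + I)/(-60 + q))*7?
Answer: -511/414 ≈ -1.2343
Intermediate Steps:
q = 14 (q = -½*(-28) = 14)
N(F) = F²/9
I = 28/9 (I = ((⅑)*2²)*(2 + 5) = ((⅑)*4)*7 = (4/9)*7 = 28/9 ≈ 3.1111)
(-2*0 + (5 + I)/(-60 + q))*7 = (-2*0 + (5 + 28/9)/(-60 + 14))*7 = (0 + (73/9)/(-46))*7 = (0 + (73/9)*(-1/46))*7 = (0 - 73/414)*7 = -73/414*7 = -511/414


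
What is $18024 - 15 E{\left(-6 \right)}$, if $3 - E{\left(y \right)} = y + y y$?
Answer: $18429$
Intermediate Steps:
$E{\left(y \right)} = 3 - y - y^{2}$ ($E{\left(y \right)} = 3 - \left(y + y y\right) = 3 - \left(y + y^{2}\right) = 3 - y - y^{2}$)
$18024 - 15 E{\left(-6 \right)} = 18024 - 15 \left(3 - -6 - \left(-6\right)^{2}\right) = 18024 - 15 \left(3 + 6 - 36\right) = 18024 + \left(0 - -405\right) = 18024 + \left(0 + 405\right) = 18024 + 405 = 18429$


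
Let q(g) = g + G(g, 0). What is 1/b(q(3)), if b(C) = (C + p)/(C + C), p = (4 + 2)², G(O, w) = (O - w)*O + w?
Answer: ½ ≈ 0.50000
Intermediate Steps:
G(O, w) = w + O*(O - w) (G(O, w) = O*(O - w) + w = w + O*(O - w))
p = 36 (p = 6² = 36)
q(g) = g + g² (q(g) = g + (0 + g² - 1*g*0) = g + (0 + g² + 0) = g + g²)
b(C) = (36 + C)/(2*C) (b(C) = (C + 36)/(C + C) = (36 + C)/((2*C)) = (36 + C)*(1/(2*C)) = (36 + C)/(2*C))
1/b(q(3)) = 1/((36 + 3*(1 + 3))/(2*((3*(1 + 3))))) = 1/((36 + 3*4)/(2*((3*4)))) = 1/((½)*(36 + 12)/12) = 1/((½)*(1/12)*48) = 1/2 = ½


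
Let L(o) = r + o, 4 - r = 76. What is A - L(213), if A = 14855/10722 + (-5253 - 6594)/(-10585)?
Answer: -15718160461/113492370 ≈ -138.50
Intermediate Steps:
r = -72 (r = 4 - 1*76 = 4 - 76 = -72)
A = 284263709/113492370 (A = 14855*(1/10722) - 11847*(-1/10585) = 14855/10722 + 11847/10585 = 284263709/113492370 ≈ 2.5047)
L(o) = -72 + o
A - L(213) = 284263709/113492370 - (-72 + 213) = 284263709/113492370 - 1*141 = 284263709/113492370 - 141 = -15718160461/113492370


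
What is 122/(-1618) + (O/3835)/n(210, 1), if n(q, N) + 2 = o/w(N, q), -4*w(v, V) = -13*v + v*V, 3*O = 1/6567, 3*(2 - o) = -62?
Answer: -2233709324203/29624110071270 ≈ -0.075402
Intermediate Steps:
o = 68/3 (o = 2 - ⅓*(-62) = 2 + 62/3 = 68/3 ≈ 22.667)
O = 1/19701 (O = (⅓)/6567 = (⅓)*(1/6567) = 1/19701 ≈ 5.0759e-5)
w(v, V) = 13*v/4 - V*v/4 (w(v, V) = -(-13*v + v*V)/4 = -(-13*v + V*v)/4 = 13*v/4 - V*v/4)
n(q, N) = -2 + 272/(3*N*(13 - q)) (n(q, N) = -2 + 68/(3*((N*(13 - q)/4))) = -2 + 68*(4/(N*(13 - q)))/3 = -2 + 272/(3*N*(13 - q)))
122/(-1618) + (O/3835)/n(210, 1) = 122/(-1618) + ((1/19701)/3835)/(((⅔)*(-136 - 3*1*(-13 + 210))/(1*(-13 + 210)))) = 122*(-1/1618) + ((1/19701)*(1/3835))/(((⅔)*1*(-136 - 3*1*197)/197)) = -61/809 + 1/(75553335*(((⅔)*1*(1/197)*(-136 - 591)))) = -61/809 + 1/(75553335*(((⅔)*1*(1/197)*(-727)))) = -61/809 + 1/(75553335*(-1454/591)) = -61/809 + (1/75553335)*(-591/1454) = -61/809 - 197/36618183030 = -2233709324203/29624110071270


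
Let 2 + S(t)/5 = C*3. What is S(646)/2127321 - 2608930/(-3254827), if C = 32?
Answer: 5551561345220/6924061828467 ≈ 0.80178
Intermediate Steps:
S(t) = 470 (S(t) = -10 + 5*(32*3) = -10 + 5*96 = -10 + 480 = 470)
S(646)/2127321 - 2608930/(-3254827) = 470/2127321 - 2608930/(-3254827) = 470*(1/2127321) - 2608930*(-1/3254827) = 470/2127321 + 2608930/3254827 = 5551561345220/6924061828467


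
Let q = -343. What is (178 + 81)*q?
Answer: -88837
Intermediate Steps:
(178 + 81)*q = (178 + 81)*(-343) = 259*(-343) = -88837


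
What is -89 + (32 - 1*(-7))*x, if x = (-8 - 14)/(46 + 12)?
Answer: -3010/29 ≈ -103.79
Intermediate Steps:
x = -11/29 (x = -22/58 = -22*1/58 = -11/29 ≈ -0.37931)
-89 + (32 - 1*(-7))*x = -89 + (32 - 1*(-7))*(-11/29) = -89 + (32 + 7)*(-11/29) = -89 + 39*(-11/29) = -89 - 429/29 = -3010/29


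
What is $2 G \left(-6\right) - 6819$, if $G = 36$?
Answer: $-7251$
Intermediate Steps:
$2 G \left(-6\right) - 6819 = 2 \cdot 36 \left(-6\right) - 6819 = 72 \left(-6\right) - 6819 = -432 - 6819 = -7251$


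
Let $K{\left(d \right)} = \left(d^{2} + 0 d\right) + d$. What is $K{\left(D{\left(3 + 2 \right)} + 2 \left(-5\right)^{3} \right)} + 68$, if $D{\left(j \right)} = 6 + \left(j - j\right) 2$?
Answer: $59360$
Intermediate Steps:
$D{\left(j \right)} = 6$ ($D{\left(j \right)} = 6 + 0 \cdot 2 = 6 + 0 = 6$)
$K{\left(d \right)} = d + d^{2}$ ($K{\left(d \right)} = \left(d^{2} + 0\right) + d = d^{2} + d = d + d^{2}$)
$K{\left(D{\left(3 + 2 \right)} + 2 \left(-5\right)^{3} \right)} + 68 = \left(6 + 2 \left(-5\right)^{3}\right) \left(1 + \left(6 + 2 \left(-5\right)^{3}\right)\right) + 68 = \left(6 + 2 \left(-125\right)\right) \left(1 + \left(6 + 2 \left(-125\right)\right)\right) + 68 = \left(6 - 250\right) \left(1 + \left(6 - 250\right)\right) + 68 = - 244 \left(1 - 244\right) + 68 = \left(-244\right) \left(-243\right) + 68 = 59292 + 68 = 59360$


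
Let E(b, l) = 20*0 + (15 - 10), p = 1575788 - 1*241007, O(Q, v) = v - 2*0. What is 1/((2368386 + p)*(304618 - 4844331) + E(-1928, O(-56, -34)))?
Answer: -1/16811315371066 ≈ -5.9484e-14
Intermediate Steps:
O(Q, v) = v (O(Q, v) = v + 0 = v)
p = 1334781 (p = 1575788 - 241007 = 1334781)
E(b, l) = 5 (E(b, l) = 0 + 5 = 5)
1/((2368386 + p)*(304618 - 4844331) + E(-1928, O(-56, -34))) = 1/((2368386 + 1334781)*(304618 - 4844331) + 5) = 1/(3703167*(-4539713) + 5) = 1/(-16811315371071 + 5) = 1/(-16811315371066) = -1/16811315371066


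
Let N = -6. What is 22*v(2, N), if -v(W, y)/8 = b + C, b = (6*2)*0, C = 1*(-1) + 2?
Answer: -176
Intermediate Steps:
C = 1 (C = -1 + 2 = 1)
b = 0 (b = 12*0 = 0)
v(W, y) = -8 (v(W, y) = -8*(0 + 1) = -8*1 = -8)
22*v(2, N) = 22*(-8) = -176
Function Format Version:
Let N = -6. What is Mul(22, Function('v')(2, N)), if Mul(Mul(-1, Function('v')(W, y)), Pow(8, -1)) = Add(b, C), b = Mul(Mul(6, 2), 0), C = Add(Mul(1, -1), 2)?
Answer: -176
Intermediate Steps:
C = 1 (C = Add(-1, 2) = 1)
b = 0 (b = Mul(12, 0) = 0)
Function('v')(W, y) = -8 (Function('v')(W, y) = Mul(-8, Add(0, 1)) = Mul(-8, 1) = -8)
Mul(22, Function('v')(2, N)) = Mul(22, -8) = -176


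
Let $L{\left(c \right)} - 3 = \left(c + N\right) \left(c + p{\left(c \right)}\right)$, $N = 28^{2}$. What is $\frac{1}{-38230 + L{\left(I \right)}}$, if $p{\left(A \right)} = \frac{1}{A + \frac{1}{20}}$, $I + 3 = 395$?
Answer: $\frac{7841}{3314923885} \approx 2.3654 \cdot 10^{-6}$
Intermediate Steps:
$I = 392$ ($I = -3 + 395 = 392$)
$N = 784$
$p{\left(A \right)} = \frac{1}{\frac{1}{20} + A}$ ($p{\left(A \right)} = \frac{1}{A + \frac{1}{20}} = \frac{1}{\frac{1}{20} + A}$)
$L{\left(c \right)} = 3 + \left(784 + c\right) \left(c + \frac{20}{1 + 20 c}\right)$ ($L{\left(c \right)} = 3 + \left(c + 784\right) \left(c + \frac{20}{1 + 20 c}\right) = 3 + \left(784 + c\right) \left(c + \frac{20}{1 + 20 c}\right)$)
$\frac{1}{-38230 + L{\left(I \right)}} = \frac{1}{-38230 + \frac{15683 + 20 \cdot 392^{3} + 864 \cdot 392 + 15681 \cdot 392^{2}}{1 + 20 \cdot 392}} = \frac{1}{-38230 + \frac{15683 + 20 \cdot 60236288 + 338688 + 15681 \cdot 153664}{1 + 7840}} = \frac{1}{-38230 + \frac{15683 + 1204725760 + 338688 + 2409605184}{7841}} = \frac{1}{-38230 + \frac{1}{7841} \cdot 3614685315} = \frac{1}{-38230 + \frac{3614685315}{7841}} = \frac{1}{\frac{3314923885}{7841}} = \frac{7841}{3314923885}$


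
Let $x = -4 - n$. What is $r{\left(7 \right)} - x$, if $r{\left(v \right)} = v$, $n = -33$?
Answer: $-22$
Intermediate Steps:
$x = 29$ ($x = -4 - -33 = -4 + 33 = 29$)
$r{\left(7 \right)} - x = 7 - 29 = -22$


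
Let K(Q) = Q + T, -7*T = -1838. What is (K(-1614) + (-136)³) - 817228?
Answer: -23338248/7 ≈ -3.3340e+6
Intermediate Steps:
T = 1838/7 (T = -⅐*(-1838) = 1838/7 ≈ 262.57)
K(Q) = 1838/7 + Q (K(Q) = Q + 1838/7 = 1838/7 + Q)
(K(-1614) + (-136)³) - 817228 = ((1838/7 - 1614) + (-136)³) - 817228 = (-9460/7 - 2515456) - 817228 = -17617652/7 - 817228 = -23338248/7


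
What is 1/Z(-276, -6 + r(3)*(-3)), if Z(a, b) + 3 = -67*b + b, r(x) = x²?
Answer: 1/2175 ≈ 0.00045977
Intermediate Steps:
Z(a, b) = -3 - 66*b (Z(a, b) = -3 + (-67*b + b) = -3 - 66*b)
1/Z(-276, -6 + r(3)*(-3)) = 1/(-3 - 66*(-6 + 3²*(-3))) = 1/(-3 - 66*(-6 + 9*(-3))) = 1/(-3 - 66*(-6 - 27)) = 1/(-3 - 66*(-33)) = 1/(-3 + 2178) = 1/2175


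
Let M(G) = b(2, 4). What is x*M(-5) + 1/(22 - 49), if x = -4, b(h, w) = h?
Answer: -217/27 ≈ -8.0370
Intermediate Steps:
M(G) = 2
x*M(-5) + 1/(22 - 49) = -4*2 + 1/(22 - 49) = -8 + 1/(-27) = -8 - 1/27 = -217/27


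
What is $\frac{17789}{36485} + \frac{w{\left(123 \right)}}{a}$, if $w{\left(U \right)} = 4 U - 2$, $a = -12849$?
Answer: $\frac{210693211}{468795765} \approx 0.44943$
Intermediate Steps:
$w{\left(U \right)} = -2 + 4 U$
$\frac{17789}{36485} + \frac{w{\left(123 \right)}}{a} = \frac{17789}{36485} + \frac{-2 + 4 \cdot 123}{-12849} = 17789 \cdot \frac{1}{36485} + \left(-2 + 492\right) \left(- \frac{1}{12849}\right) = \frac{17789}{36485} + 490 \left(- \frac{1}{12849}\right) = \frac{17789}{36485} - \frac{490}{12849} = \frac{210693211}{468795765}$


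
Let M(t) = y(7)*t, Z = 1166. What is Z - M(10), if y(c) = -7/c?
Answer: 1176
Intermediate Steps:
M(t) = -t (M(t) = (-7/7)*t = (-7*⅐)*t = -t)
Z - M(10) = 1166 - (-1)*10 = 1166 - 1*(-10) = 1166 + 10 = 1176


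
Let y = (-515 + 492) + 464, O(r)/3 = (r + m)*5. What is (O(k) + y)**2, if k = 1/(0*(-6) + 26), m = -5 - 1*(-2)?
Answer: 106316721/676 ≈ 1.5727e+5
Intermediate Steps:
m = -3 (m = -5 + 2 = -3)
k = 1/26 (k = 1/(0 + 26) = 1/26 ≈ 0.038462)
O(r) = -45 + 15*r (O(r) = 3*((r - 3)*5) = 3*((-3 + r)*5) = 3*(-15 + 5*r) = -45 + 15*r)
y = 441 (y = -23 + 464 = 441)
(O(k) + y)**2 = ((-45 + 15*(1/26)) + 441)**2 = ((-45 + 15/26) + 441)**2 = (-1155/26 + 441)**2 = (10311/26)**2 = 106316721/676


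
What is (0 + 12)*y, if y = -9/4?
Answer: -27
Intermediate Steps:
y = -9/4 (y = -9*1/4 = -9/4 ≈ -2.2500)
(0 + 12)*y = (0 + 12)*(-9/4) = 12*(-9/4) = -27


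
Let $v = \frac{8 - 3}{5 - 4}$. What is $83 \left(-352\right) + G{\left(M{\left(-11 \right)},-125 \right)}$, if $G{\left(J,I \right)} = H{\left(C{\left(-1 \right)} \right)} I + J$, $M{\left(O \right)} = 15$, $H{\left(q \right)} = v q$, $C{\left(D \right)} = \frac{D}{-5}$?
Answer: $-29326$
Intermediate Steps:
$v = 5$ ($v = \frac{5}{1} = 5 \cdot 1 = 5$)
$C{\left(D \right)} = - \frac{D}{5}$ ($C{\left(D \right)} = D \left(- \frac{1}{5}\right) = - \frac{D}{5}$)
$H{\left(q \right)} = 5 q$
$G{\left(J,I \right)} = I + J$ ($G{\left(J,I \right)} = 5 \left(\left(- \frac{1}{5}\right) \left(-1\right)\right) I + J = 5 \cdot \frac{1}{5} I + J = 1 I + J = I + J$)
$83 \left(-352\right) + G{\left(M{\left(-11 \right)},-125 \right)} = 83 \left(-352\right) + \left(-125 + 15\right) = -29216 - 110 = -29326$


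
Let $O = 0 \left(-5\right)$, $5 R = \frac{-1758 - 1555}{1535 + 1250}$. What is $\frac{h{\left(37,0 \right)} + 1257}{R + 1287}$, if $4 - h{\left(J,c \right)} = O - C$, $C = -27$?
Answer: $\frac{8591725}{8959081} \approx 0.959$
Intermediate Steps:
$R = - \frac{3313}{13925}$ ($R = \frac{\left(-1758 - 1555\right) \frac{1}{1535 + 1250}}{5} = \frac{\left(-3313\right) \frac{1}{2785}}{5} = \frac{1}{5} \left(- \frac{3313}{2785}\right) = - \frac{3313}{13925} \approx -0.23792$)
$O = 0$
$h{\left(J,c \right)} = -23$ ($h{\left(J,c \right)} = 4 - \left(0 - -27\right) = 4 - \left(0 + 27\right) = 4 - 27 = -23$)
$\frac{h{\left(37,0 \right)} + 1257}{R + 1287} = \frac{-23 + 1257}{- \frac{3313}{13925} + 1287} = \frac{1234}{\frac{17918162}{13925}} = 1234 \cdot \frac{13925}{17918162} = \frac{8591725}{8959081}$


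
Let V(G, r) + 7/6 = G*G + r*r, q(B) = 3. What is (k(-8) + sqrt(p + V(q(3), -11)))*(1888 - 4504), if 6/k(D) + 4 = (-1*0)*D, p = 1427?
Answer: 3924 - 436*sqrt(56010) ≈ -99262.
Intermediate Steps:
k(D) = -3/2 (k(D) = 6/(-4 + (-1*0)*D) = 6/(-4 + 0*D) = 6/(-4 + 0) = 6/(-4) = 6*(-1/4) = -3/2)
V(G, r) = -7/6 + G**2 + r**2 (V(G, r) = -7/6 + (G*G + r*r) = -7/6 + (G**2 + r**2) = -7/6 + G**2 + r**2)
(k(-8) + sqrt(p + V(q(3), -11)))*(1888 - 4504) = (-3/2 + sqrt(1427 + (-7/6 + 3**2 + (-11)**2)))*(1888 - 4504) = (-3/2 + sqrt(1427 + (-7/6 + 9 + 121)))*(-2616) = (-3/2 + sqrt(1427 + 773/6))*(-2616) = (-3/2 + sqrt(9335/6))*(-2616) = (-3/2 + sqrt(56010)/6)*(-2616) = 3924 - 436*sqrt(56010)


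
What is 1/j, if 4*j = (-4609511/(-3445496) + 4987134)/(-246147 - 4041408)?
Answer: -11818202881824/3436630971595 ≈ -3.4389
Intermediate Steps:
j = -3436630971595/11818202881824 (j = ((-4609511/(-3445496) + 4987134)/(-246147 - 4041408))/4 = ((-4609511*(-1/3445496) + 4987134)/(-4287555))/4 = ((4609511/3445496 + 4987134)*(-1/4287555))/4 = ((17183154857975/3445496)*(-1/4287555))/4 = (¼)*(-3436630971595/2954550720456) = -3436630971595/11818202881824 ≈ -0.29079)
1/j = 1/(-3436630971595/11818202881824) = -11818202881824/3436630971595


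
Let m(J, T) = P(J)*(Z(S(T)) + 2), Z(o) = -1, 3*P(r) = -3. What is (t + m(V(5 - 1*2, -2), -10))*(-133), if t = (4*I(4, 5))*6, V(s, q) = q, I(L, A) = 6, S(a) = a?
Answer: -19019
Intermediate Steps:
P(r) = -1 (P(r) = (⅓)*(-3) = -1)
t = 144 (t = (4*6)*6 = 24*6 = 144)
m(J, T) = -1 (m(J, T) = -(-1 + 2) = -1*1 = -1)
(t + m(V(5 - 1*2, -2), -10))*(-133) = (144 - 1)*(-133) = 143*(-133) = -19019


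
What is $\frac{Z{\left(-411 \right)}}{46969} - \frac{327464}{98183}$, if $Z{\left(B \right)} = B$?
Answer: $- \frac{15421009829}{4611557327} \approx -3.344$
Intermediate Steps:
$\frac{Z{\left(-411 \right)}}{46969} - \frac{327464}{98183} = - \frac{411}{46969} - \frac{327464}{98183} = - \frac{15421009829}{4611557327}$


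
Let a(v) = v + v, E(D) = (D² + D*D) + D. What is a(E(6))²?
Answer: 24336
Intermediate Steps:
E(D) = D + 2*D² (E(D) = (D² + D²) + D = 2*D² + D = D + 2*D²)
a(v) = 2*v
a(E(6))² = (2*(6*(1 + 2*6)))² = (2*(6*(1 + 12)))² = (2*(6*13))² = (2*78)² = 156² = 24336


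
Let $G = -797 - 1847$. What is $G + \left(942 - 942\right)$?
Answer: $-2644$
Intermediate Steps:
$G = -2644$ ($G = -797 - 1847 = -2644$)
$G + \left(942 - 942\right) = -2644 + \left(942 - 942\right) = -2644 + 0 = -2644$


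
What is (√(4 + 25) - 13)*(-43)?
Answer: 559 - 43*√29 ≈ 327.44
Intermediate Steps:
(√(4 + 25) - 13)*(-43) = (√29 - 13)*(-43) = (-13 + √29)*(-43) = 559 - 43*√29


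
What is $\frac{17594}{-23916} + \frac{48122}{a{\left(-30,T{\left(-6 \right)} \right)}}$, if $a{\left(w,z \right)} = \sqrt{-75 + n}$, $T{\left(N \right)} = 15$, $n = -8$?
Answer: $- \frac{8797}{11958} - \frac{48122 i \sqrt{83}}{83} \approx -0.73566 - 5282.1 i$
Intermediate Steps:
$a{\left(w,z \right)} = i \sqrt{83}$ ($a{\left(w,z \right)} = \sqrt{-75 - 8} = \sqrt{-83} = i \sqrt{83}$)
$\frac{17594}{-23916} + \frac{48122}{a{\left(-30,T{\left(-6 \right)} \right)}} = \frac{17594}{-23916} + \frac{48122}{i \sqrt{83}} = 17594 \left(- \frac{1}{23916}\right) + 48122 \left(- \frac{i \sqrt{83}}{83}\right) = - \frac{8797}{11958} - \frac{48122 i \sqrt{83}}{83}$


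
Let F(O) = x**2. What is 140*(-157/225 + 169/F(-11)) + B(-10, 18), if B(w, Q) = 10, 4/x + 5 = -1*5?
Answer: 6650429/45 ≈ 1.4779e+5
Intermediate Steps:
x = -2/5 (x = 4/(-5 - 1*5) = 4/(-5 - 5) = 4/(-10) = 4*(-1/10) = -2/5 ≈ -0.40000)
F(O) = 4/25 (F(O) = (-2/5)**2 = 4/25)
140*(-157/225 + 169/F(-11)) + B(-10, 18) = 140*(-157/225 + 169/(4/25)) + 10 = 140*(-157*1/225 + 169*(25/4)) + 10 = 140*(-157/225 + 4225/4) + 10 = 140*(949997/900) + 10 = 6649979/45 + 10 = 6650429/45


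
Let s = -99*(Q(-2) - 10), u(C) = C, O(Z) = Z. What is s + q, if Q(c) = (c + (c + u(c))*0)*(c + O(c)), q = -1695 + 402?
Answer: -1095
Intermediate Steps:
q = -1293
Q(c) = 2*c² (Q(c) = (c + (c + c)*0)*(c + c) = (c + (2*c)*0)*(2*c) = (c + 0)*(2*c) = c*(2*c) = 2*c²)
s = 198 (s = -99*(2*(-2)² - 10) = -99*(2*4 - 10) = -99*(8 - 10) = -99*(-2) = 198)
s + q = 198 - 1293 = -1095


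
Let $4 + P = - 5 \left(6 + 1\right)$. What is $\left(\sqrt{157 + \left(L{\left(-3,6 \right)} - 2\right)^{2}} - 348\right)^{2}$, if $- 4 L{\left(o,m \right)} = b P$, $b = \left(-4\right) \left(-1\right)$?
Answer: $\left(348 - \sqrt{1526}\right)^{2} \approx 95441.0$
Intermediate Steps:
$b = 4$
$P = -39$ ($P = -4 - 5 \left(6 + 1\right) = -4 - 35 = -39$)
$L{\left(o,m \right)} = 39$ ($L{\left(o,m \right)} = - \frac{4 \left(-39\right)}{4} = \left(- \frac{1}{4}\right) \left(-156\right) = 39$)
$\left(\sqrt{157 + \left(L{\left(-3,6 \right)} - 2\right)^{2}} - 348\right)^{2} = \left(\sqrt{157 + \left(39 - 2\right)^{2}} - 348\right)^{2} = \left(\sqrt{157 + 37^{2}} - 348\right)^{2} = \left(\sqrt{157 + 1369} - 348\right)^{2} = \left(\sqrt{1526} - 348\right)^{2} = \left(-348 + \sqrt{1526}\right)^{2}$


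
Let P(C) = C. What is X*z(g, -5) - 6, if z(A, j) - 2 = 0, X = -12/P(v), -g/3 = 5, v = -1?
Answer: 18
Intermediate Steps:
g = -15 (g = -3*5 = -15)
X = 12 (X = -12/(-1) = -12*(-1) = 12)
z(A, j) = 2 (z(A, j) = 2 + 0 = 2)
X*z(g, -5) - 6 = 12*2 - 6 = 24 - 6 = 18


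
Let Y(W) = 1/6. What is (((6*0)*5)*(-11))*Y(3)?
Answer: 0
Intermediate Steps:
Y(W) = ⅙
(((6*0)*5)*(-11))*Y(3) = (((6*0)*5)*(-11))*(⅙) = ((0*5)*(-11))*(⅙) = (0*(-11))*(⅙) = 0*(⅙) = 0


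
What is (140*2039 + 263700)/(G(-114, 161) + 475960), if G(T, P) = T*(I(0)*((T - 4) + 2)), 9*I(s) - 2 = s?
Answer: 205935/179587 ≈ 1.1467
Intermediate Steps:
I(s) = 2/9 + s/9
G(T, P) = T*(-4/9 + 2*T/9) (G(T, P) = T*((2/9 + (⅑)*0)*((T - 4) + 2)) = T*((2/9 + 0)*((-4 + T) + 2)) = T*(2*(-2 + T)/9) = T*(-4/9 + 2*T/9))
(140*2039 + 263700)/(G(-114, 161) + 475960) = (140*2039 + 263700)/((2/9)*(-114)*(-2 - 114) + 475960) = (285460 + 263700)/((2/9)*(-114)*(-116) + 475960) = 549160/(8816/3 + 475960) = 549160/(1436696/3) = 549160*(3/1436696) = 205935/179587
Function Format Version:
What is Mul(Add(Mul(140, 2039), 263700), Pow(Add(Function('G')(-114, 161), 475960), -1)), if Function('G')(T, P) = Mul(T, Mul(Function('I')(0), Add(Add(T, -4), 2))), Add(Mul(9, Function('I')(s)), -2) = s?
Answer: Rational(205935, 179587) ≈ 1.1467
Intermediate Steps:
Function('I')(s) = Add(Rational(2, 9), Mul(Rational(1, 9), s))
Function('G')(T, P) = Mul(T, Add(Rational(-4, 9), Mul(Rational(2, 9), T))) (Function('G')(T, P) = Mul(T, Mul(Add(Rational(2, 9), Mul(Rational(1, 9), 0)), Add(Add(T, -4), 2))) = Mul(T, Mul(Add(Rational(2, 9), 0), Add(Add(-4, T), 2))) = Mul(T, Mul(Rational(2, 9), Add(-2, T))) = Mul(T, Add(Rational(-4, 9), Mul(Rational(2, 9), T))))
Mul(Add(Mul(140, 2039), 263700), Pow(Add(Function('G')(-114, 161), 475960), -1)) = Mul(Add(Mul(140, 2039), 263700), Pow(Add(Mul(Rational(2, 9), -114, Add(-2, -114)), 475960), -1)) = Mul(Add(285460, 263700), Pow(Add(Mul(Rational(2, 9), -114, -116), 475960), -1)) = Mul(549160, Pow(Add(Rational(8816, 3), 475960), -1)) = Mul(549160, Pow(Rational(1436696, 3), -1)) = Mul(549160, Rational(3, 1436696)) = Rational(205935, 179587)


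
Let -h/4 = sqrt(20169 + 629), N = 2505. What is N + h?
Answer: 2505 - 4*sqrt(20798) ≈ 1928.1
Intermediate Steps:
h = -4*sqrt(20798) (h = -4*sqrt(20169 + 629) = -4*sqrt(20798) ≈ -576.86)
N + h = 2505 - 4*sqrt(20798)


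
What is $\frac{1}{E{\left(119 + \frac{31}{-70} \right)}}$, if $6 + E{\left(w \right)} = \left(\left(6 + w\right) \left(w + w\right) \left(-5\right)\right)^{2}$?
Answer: $\frac{240100}{5235822129917761} \approx 4.5857 \cdot 10^{-11}$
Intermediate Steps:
$E{\left(w \right)} = -6 + 100 w^{2} \left(6 + w\right)^{2}$ ($E{\left(w \right)} = -6 + \left(\left(6 + w\right) \left(w + w\right) \left(-5\right)\right)^{2} = -6 + \left(\left(6 + w\right) 2 w \left(-5\right)\right)^{2} = -6 + \left(2 w \left(6 + w\right) \left(-5\right)\right)^{2} = -6 + \left(- 10 w \left(6 + w\right)\right)^{2} = -6 + 100 w^{2} \left(6 + w\right)^{2}$)
$\frac{1}{E{\left(119 + \frac{31}{-70} \right)}} = \frac{1}{-6 + 100 \left(119 + \frac{31}{-70}\right)^{2} \left(6 + \left(119 + \frac{31}{-70}\right)\right)^{2}} = \frac{1}{-6 + 100 \left(119 + 31 \left(- \frac{1}{70}\right)\right)^{2} \left(6 + \left(119 + 31 \left(- \frac{1}{70}\right)\right)\right)^{2}} = \frac{1}{-6 + 100 \left(119 - \frac{31}{70}\right)^{2} \left(6 + \left(119 - \frac{31}{70}\right)\right)^{2}} = \frac{1}{-6 + 100 \left(\frac{8299}{70}\right)^{2} \left(6 + \frac{8299}{70}\right)^{2}} = \frac{1}{-6 + 100 \cdot \frac{68873401}{4900} \left(\frac{8719}{70}\right)^{2}} = \frac{1}{-6 + 100 \cdot \frac{68873401}{4900} \cdot \frac{76020961}{4900}} = \frac{1}{-6 + \frac{5235822131358361}{240100}} = \frac{1}{\frac{5235822129917761}{240100}} = \frac{240100}{5235822129917761}$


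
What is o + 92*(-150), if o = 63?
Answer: -13737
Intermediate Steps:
o + 92*(-150) = 63 + 92*(-150) = 63 - 13800 = -13737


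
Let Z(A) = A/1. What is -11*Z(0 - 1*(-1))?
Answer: -11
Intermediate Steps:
Z(A) = A (Z(A) = A*1 = A)
-11*Z(0 - 1*(-1)) = -11*(0 - 1*(-1)) = -11*(0 + 1) = -11*1 = -11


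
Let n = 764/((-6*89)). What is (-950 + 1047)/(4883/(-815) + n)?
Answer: -21107685/1615091 ≈ -13.069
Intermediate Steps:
n = -382/267 (n = 764/(-534) = 764*(-1/534) = -382/267 ≈ -1.4307)
(-950 + 1047)/(4883/(-815) + n) = (-950 + 1047)/(4883/(-815) - 382/267) = 97/(4883*(-1/815) - 382/267) = 97/(-4883/815 - 382/267) = 97/(-1615091/217605) = 97*(-217605/1615091) = -21107685/1615091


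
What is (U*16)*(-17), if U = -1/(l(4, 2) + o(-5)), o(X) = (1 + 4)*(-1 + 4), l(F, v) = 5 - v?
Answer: 136/9 ≈ 15.111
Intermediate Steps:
o(X) = 15 (o(X) = 5*3 = 15)
U = -1/18 (U = -1/((5 - 1*2) + 15) = -1/((5 - 2) + 15) = -1/(3 + 15) = -1/18 ≈ -0.055556)
(U*16)*(-17) = -1/18*16*(-17) = -8/9*(-17) = 136/9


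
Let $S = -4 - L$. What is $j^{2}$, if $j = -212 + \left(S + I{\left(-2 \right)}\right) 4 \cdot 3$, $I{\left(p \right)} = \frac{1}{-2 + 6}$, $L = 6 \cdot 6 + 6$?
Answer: $579121$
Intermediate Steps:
$L = 42$ ($L = 36 + 6 = 42$)
$I{\left(p \right)} = \frac{1}{4}$
$S = -46$ ($S = -4 - 42 = -46$)
$j = -761$ ($j = -212 + \left(-46 + \frac{1}{4}\right) 4 \cdot 3 = -212 - 549 = -761$)
$j^{2} = \left(-761\right)^{2} = 579121$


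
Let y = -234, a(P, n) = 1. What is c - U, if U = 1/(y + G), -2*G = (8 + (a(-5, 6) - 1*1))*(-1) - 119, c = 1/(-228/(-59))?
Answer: 20575/77748 ≈ 0.26464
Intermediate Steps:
c = 59/228 (c = 1/(-228*(-1/59)) = 1/(228/59) = 59/228 ≈ 0.25877)
G = 127/2 (G = -((8 + (1 - 1*1))*(-1) - 119)/2 = -((8 + (1 - 1))*(-1) - 119)/2 = -((8 + 0)*(-1) - 119)/2 = -(8*(-1) - 119)/2 = -(-8 - 119)/2 = -1/2*(-127) = 127/2 ≈ 63.500)
U = -2/341 (U = 1/(-234 + 127/2) = 1/(-341/2) = -2/341 ≈ -0.0058651)
c - U = 59/228 - 1*(-2/341) = 59/228 + 2/341 = 20575/77748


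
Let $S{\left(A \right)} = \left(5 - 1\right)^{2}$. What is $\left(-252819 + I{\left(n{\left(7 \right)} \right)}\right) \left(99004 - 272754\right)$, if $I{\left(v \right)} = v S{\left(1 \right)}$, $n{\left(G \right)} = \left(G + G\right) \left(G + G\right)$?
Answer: $43382421250$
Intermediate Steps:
$n{\left(G \right)} = 4 G^{2}$ ($n{\left(G \right)} = 2 G 2 G = 4 G^{2}$)
$S{\left(A \right)} = 16$ ($S{\left(A \right)} = 4^{2} = 16$)
$I{\left(v \right)} = 16 v$ ($I{\left(v \right)} = v 16 = 16 v$)
$\left(-252819 + I{\left(n{\left(7 \right)} \right)}\right) \left(99004 - 272754\right) = \left(-252819 + 16 \cdot 4 \cdot 7^{2}\right) \left(99004 - 272754\right) = \left(-252819 + 16 \cdot 4 \cdot 49\right) \left(-173750\right) = \left(-252819 + 16 \cdot 196\right) \left(-173750\right) = \left(-252819 + 3136\right) \left(-173750\right) = \left(-249683\right) \left(-173750\right) = 43382421250$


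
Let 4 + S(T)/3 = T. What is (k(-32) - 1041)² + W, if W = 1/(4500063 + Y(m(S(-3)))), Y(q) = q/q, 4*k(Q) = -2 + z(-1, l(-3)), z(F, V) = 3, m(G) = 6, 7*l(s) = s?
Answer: 4874291853527/4500064 ≈ 1.0832e+6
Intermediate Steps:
S(T) = -12 + 3*T
l(s) = s/7
k(Q) = ¼ (k(Q) = (-2 + 3)/4 = (¼)*1 = ¼)
Y(q) = 1
W = 1/4500064 (W = 1/(4500063 + 1) = 1/4500064 ≈ 2.2222e-7)
(k(-32) - 1041)² + W = (¼ - 1041)² + 1/4500064 = (-4163/4)² + 1/4500064 = 17330569/16 + 1/4500064 = 4874291853527/4500064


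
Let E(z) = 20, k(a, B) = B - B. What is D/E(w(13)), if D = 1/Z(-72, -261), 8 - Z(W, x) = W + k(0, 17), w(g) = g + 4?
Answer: 1/1600 ≈ 0.00062500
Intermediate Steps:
k(a, B) = 0
w(g) = 4 + g
Z(W, x) = 8 - W (Z(W, x) = 8 - (W + 0) = 8 - W)
D = 1/80 (D = 1/(8 - 1*(-72)) = 1/(8 + 72) = 1/80 ≈ 0.012500)
D/E(w(13)) = (1/80)/20 = (1/80)*(1/20) = 1/1600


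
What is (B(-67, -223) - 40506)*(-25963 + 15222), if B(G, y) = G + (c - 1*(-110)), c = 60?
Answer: 433968623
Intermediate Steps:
B(G, y) = 170 + G (B(G, y) = G + (60 - 1*(-110)) = G + (60 + 110) = G + 170 = 170 + G)
(B(-67, -223) - 40506)*(-25963 + 15222) = ((170 - 67) - 40506)*(-25963 + 15222) = (103 - 40506)*(-10741) = -40403*(-10741) = 433968623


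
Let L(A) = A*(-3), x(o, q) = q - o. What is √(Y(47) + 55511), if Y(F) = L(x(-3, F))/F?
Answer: √122616749/47 ≈ 235.60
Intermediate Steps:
L(A) = -3*A
Y(F) = (-9 - 3*F)/F (Y(F) = (-3*(F - 1*(-3)))/F = (-3*(F + 3))/F = (-3*(3 + F))/F = (-9 - 3*F)/F)
√(Y(47) + 55511) = √((-3 - 9/47) + 55511) = √(-150/47 + 55511) = √(2608867/47) = √122616749/47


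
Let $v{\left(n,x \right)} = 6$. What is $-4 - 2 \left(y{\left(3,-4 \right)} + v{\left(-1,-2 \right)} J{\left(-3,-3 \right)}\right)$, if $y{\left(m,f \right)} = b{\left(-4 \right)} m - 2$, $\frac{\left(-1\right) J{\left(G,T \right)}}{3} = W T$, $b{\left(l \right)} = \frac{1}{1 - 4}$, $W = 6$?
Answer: $-646$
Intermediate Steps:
$b{\left(l \right)} = - \frac{1}{3}$ ($b{\left(l \right)} = \frac{1}{-3} = - \frac{1}{3}$)
$J{\left(G,T \right)} = - 18 T$ ($J{\left(G,T \right)} = - 3 \cdot 6 T = - 18 T$)
$y{\left(m,f \right)} = -2 - \frac{m}{3}$ ($y{\left(m,f \right)} = - \frac{m}{3} - 2 = -2 - \frac{m}{3}$)
$-4 - 2 \left(y{\left(3,-4 \right)} + v{\left(-1,-2 \right)} J{\left(-3,-3 \right)}\right) = -4 - 2 \left(\left(-2 - 1\right) + 6 \left(\left(-18\right) \left(-3\right)\right)\right) = -4 - 2 \left(\left(-2 - 1\right) + 6 \cdot 54\right) = -4 - 2 \left(-3 + 324\right) = -4 - 642 = -646$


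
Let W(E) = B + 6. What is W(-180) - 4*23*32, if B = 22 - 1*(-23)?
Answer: -2893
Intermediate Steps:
B = 45 (B = 22 + 23 = 45)
W(E) = 51 (W(E) = 45 + 6 = 51)
W(-180) - 4*23*32 = 51 - 4*23*32 = 51 - 92*32 = 51 - 1*2944 = 51 - 2944 = -2893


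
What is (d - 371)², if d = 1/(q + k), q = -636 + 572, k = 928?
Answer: 102747814849/746496 ≈ 1.3764e+5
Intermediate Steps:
q = -64
d = 1/864 (d = 1/(-64 + 928) = 1/864 ≈ 0.0011574)
(d - 371)² = (1/864 - 371)² = (-320543/864)² = 102747814849/746496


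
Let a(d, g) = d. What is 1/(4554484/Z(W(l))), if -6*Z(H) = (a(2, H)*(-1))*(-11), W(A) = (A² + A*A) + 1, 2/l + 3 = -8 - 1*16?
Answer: -1/1242132 ≈ -8.0507e-7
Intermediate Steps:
l = -2/27 (l = 2/(-3 + (-8 - 1*16)) = 2/(-3 + (-8 - 16)) = 2/(-3 - 24) = 2/(-27) = 2*(-1/27) = -2/27 ≈ -0.074074)
W(A) = 1 + 2*A² (W(A) = (A² + A²) + 1 = 2*A² + 1 = 1 + 2*A²)
Z(H) = -11/3 (Z(H) = -2*(-1)*(-11)/6 = -(-1)*(-11)/3 = -⅙*22 = -11/3)
1/(4554484/Z(W(l))) = 1/(4554484/(-11/3)) = 1/(4554484*(-3/11)) = 1/(-1242132) = -1/1242132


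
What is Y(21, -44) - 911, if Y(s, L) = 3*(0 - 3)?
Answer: -920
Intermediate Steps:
Y(s, L) = -9 (Y(s, L) = 3*(-3) = -9)
Y(21, -44) - 911 = -9 - 911 = -920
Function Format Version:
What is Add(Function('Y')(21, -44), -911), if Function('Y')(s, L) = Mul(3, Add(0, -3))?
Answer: -920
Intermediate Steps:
Function('Y')(s, L) = -9 (Function('Y')(s, L) = Mul(3, -3) = -9)
Add(Function('Y')(21, -44), -911) = Add(-9, -911) = -920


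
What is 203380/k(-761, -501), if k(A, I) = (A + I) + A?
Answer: -203380/2023 ≈ -100.53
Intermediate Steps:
k(A, I) = I + 2*A
203380/k(-761, -501) = 203380/(-501 + 2*(-761)) = 203380/(-501 - 1522) = 203380/(-2023) = 203380*(-1/2023) = -203380/2023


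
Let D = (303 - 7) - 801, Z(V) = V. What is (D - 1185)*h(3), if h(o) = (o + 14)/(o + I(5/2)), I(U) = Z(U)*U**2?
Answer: -229840/149 ≈ -1542.6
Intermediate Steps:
D = -505 (D = 296 - 801 = -505)
I(U) = U**3 (I(U) = U*U**2 = U**3)
h(o) = (14 + o)/(125/8 + o) (h(o) = (o + 14)/(o + (5/2)**3) = (14 + o)/(o + (5*(1/2))**3) = (14 + o)/(o + (5/2)**3) = (14 + o)/(o + 125/8) = (14 + o)/(125/8 + o))
(D - 1185)*h(3) = (-505 - 1185)*(8*(14 + 3)/(125 + 8*3)) = -13520*17/(125 + 24) = -13520*17/149 = -1690*136/149 = -229840/149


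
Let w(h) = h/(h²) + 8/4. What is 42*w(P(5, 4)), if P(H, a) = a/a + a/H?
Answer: 322/3 ≈ 107.33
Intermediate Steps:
P(H, a) = 1 + a/H
w(h) = 2 + 1/h (w(h) = h/h² + 8*(¼) = 1/h + 2 = 2 + 1/h)
42*w(P(5, 4)) = 42*(2 + 1/((5 + 4)/5)) = 42*(2 + 1/((⅕)*9)) = 42*(2 + 1/(9/5)) = 42*(2 + 5/9) = 42*(23/9) = 322/3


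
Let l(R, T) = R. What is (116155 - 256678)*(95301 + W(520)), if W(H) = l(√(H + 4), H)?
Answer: -13391982423 - 281046*√131 ≈ -1.3395e+10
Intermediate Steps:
W(H) = √(4 + H) (W(H) = √(H + 4) = √(4 + H))
(116155 - 256678)*(95301 + W(520)) = (116155 - 256678)*(95301 + √(4 + 520)) = -140523*(95301 + √524) = -140523*(95301 + 2*√131) = -13391982423 - 281046*√131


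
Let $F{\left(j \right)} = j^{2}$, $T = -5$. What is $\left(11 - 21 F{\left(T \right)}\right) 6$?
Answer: $-3084$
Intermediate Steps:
$\left(11 - 21 F{\left(T \right)}\right) 6 = \left(11 - 21 \left(-5\right)^{2}\right) 6 = \left(11 - 525\right) 6 = \left(-514\right) 6 = -3084$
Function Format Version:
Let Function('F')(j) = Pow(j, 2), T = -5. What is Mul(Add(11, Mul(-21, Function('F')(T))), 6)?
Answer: -3084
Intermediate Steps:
Mul(Add(11, Mul(-21, Function('F')(T))), 6) = Mul(Add(11, Mul(-21, Pow(-5, 2))), 6) = Mul(Add(11, Mul(-21, 25)), 6) = Mul(Add(11, -525), 6) = Mul(-514, 6) = -3084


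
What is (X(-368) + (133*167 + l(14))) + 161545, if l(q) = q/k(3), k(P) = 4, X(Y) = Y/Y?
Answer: 367521/2 ≈ 1.8376e+5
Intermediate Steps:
X(Y) = 1
l(q) = q/4
(X(-368) + (133*167 + l(14))) + 161545 = (1 + (133*167 + (¼)*14)) + 161545 = (1 + (22211 + 7/2)) + 161545 = (1 + 44429/2) + 161545 = 44431/2 + 161545 = 367521/2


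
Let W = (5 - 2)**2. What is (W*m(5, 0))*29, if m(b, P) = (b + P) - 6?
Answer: -261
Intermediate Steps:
m(b, P) = -6 + P + b (m(b, P) = (P + b) - 6 = -6 + P + b)
W = 9 (W = 3**2 = 9)
(W*m(5, 0))*29 = (9*(-6 + 0 + 5))*29 = (9*(-1))*29 = -9*29 = -261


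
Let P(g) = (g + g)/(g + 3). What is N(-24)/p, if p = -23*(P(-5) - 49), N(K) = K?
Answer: -6/253 ≈ -0.023715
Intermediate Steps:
P(g) = 2*g/(3 + g) (P(g) = (2*g)/(3 + g) = 2*g/(3 + g))
p = 1012 (p = -23*(2*(-5)/(3 - 5) - 49) = -23*(2*(-5)/(-2) - 49) = -23*(2*(-5)*(-½) - 49) = -23*(5 - 49) = -23*(-44) = 1012)
N(-24)/p = -24/1012 = -24*1/1012 = -6/253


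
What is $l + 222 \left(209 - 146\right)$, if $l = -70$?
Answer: $13916$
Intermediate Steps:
$l + 222 \left(209 - 146\right) = -70 + 222 \left(209 - 146\right) = -70 + 222 \cdot 63 = -70 + 13986 = 13916$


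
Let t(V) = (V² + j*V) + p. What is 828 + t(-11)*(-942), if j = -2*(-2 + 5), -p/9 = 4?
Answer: -141414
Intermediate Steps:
p = -36 (p = -9*4 = -36)
j = -6 (j = -2*3 = -6)
t(V) = -36 + V² - 6*V (t(V) = (V² - 6*V) - 36 = -36 + V² - 6*V)
828 + t(-11)*(-942) = 828 + (-36 + (-11)² - 6*(-11))*(-942) = 828 + (-36 + 121 + 66)*(-942) = 828 + 151*(-942) = 828 - 142242 = -141414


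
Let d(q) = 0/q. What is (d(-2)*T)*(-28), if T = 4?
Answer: 0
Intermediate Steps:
d(q) = 0
(d(-2)*T)*(-28) = (0*4)*(-28) = 0*(-28) = 0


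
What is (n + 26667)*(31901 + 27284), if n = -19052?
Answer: 450693775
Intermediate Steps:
(n + 26667)*(31901 + 27284) = (-19052 + 26667)*(31901 + 27284) = 7615*59185 = 450693775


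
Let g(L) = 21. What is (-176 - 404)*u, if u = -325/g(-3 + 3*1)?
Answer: 188500/21 ≈ 8976.2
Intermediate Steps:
u = -325/21 ≈ -15.476
(-176 - 404)*u = (-176 - 404)*(-325/21) = -580*(-325/21) = 188500/21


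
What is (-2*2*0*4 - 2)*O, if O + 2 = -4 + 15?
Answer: -18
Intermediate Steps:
O = 9 (O = -2 + (-4 + 15) = -2 + 11 = 9)
(-2*2*0*4 - 2)*O = (-2*2*0*4 - 2)*9 = (-0*4 - 2)*9 = (-2*0 - 2)*9 = (0 - 2)*9 = -2*9 = -18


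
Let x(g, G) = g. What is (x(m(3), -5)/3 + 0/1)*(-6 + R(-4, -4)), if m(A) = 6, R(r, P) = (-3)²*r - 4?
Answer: -92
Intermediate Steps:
R(r, P) = -4 + 9*r (R(r, P) = 9*r - 4 = -4 + 9*r)
(x(m(3), -5)/3 + 0/1)*(-6 + R(-4, -4)) = (6/3 + 0/1)*(-6 + (-4 + 9*(-4))) = (6*(⅓) + 0*1)*(-6 + (-4 - 36)) = (2 + 0)*(-6 - 40) = 2*(-46) = -92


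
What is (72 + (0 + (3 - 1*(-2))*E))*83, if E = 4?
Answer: 7636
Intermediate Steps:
(72 + (0 + (3 - 1*(-2))*E))*83 = (72 + (0 + (3 - 1*(-2))*4))*83 = (72 + (0 + (3 + 2)*4))*83 = (72 + (0 + 5*4))*83 = (72 + (0 + 20))*83 = (72 + 20)*83 = 92*83 = 7636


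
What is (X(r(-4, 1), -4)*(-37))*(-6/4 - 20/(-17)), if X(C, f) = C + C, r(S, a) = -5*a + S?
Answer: -3663/17 ≈ -215.47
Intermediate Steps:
r(S, a) = S - 5*a
X(C, f) = 2*C
(X(r(-4, 1), -4)*(-37))*(-6/4 - 20/(-17)) = ((2*(-4 - 5*1))*(-37))*(-6/4 - 20/(-17)) = ((2*(-4 - 5))*(-37))*(-6*1/4 - 20*(-1/17)) = ((2*(-9))*(-37))*(-3/2 + 20/17) = -18*(-37)*(-11/34) = 666*(-11/34) = -3663/17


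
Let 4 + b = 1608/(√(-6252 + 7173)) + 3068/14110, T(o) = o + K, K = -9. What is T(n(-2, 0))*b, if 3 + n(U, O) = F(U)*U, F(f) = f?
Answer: 213488/7055 - 4288*√921/307 ≈ -393.62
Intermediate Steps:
n(U, O) = -3 + U² (n(U, O) = -3 + U*U = -3 + U²)
T(o) = -9 + o (T(o) = o - 9 = -9 + o)
b = -26686/7055 + 536*√921/307 (b = -4 + (1608/(√(-6252 + 7173)) + 3068/14110) = -4 + (1608/(√921) + 3068*(1/14110)) = -4 + (1608*(√921/921) + 1534/7055) = -4 + (536*√921/307 + 1534/7055) = -4 + (1534/7055 + 536*√921/307) = -26686/7055 + 536*√921/307 ≈ 49.203)
T(n(-2, 0))*b = (-9 + (-3 + (-2)²))*(-26686/7055 + 536*√921/307) = (-9 + (-3 + 4))*(-26686/7055 + 536*√921/307) = (-9 + 1)*(-26686/7055 + 536*√921/307) = -8*(-26686/7055 + 536*√921/307) = 213488/7055 - 4288*√921/307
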